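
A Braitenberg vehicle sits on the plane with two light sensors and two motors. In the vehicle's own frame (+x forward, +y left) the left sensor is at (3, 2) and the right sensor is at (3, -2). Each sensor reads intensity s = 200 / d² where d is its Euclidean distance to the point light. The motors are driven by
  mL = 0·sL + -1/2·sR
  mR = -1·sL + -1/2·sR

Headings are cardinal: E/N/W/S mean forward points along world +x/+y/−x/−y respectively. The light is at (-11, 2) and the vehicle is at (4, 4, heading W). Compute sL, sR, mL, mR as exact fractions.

25/18 5/4 -5/8 -145/72

left sensor world pos  = (1, 2); dL² = 144
right sensor world pos = (1, 6); dR² = 160
sL = 200/144 = 25/18
sR = 200/160 = 5/4
mL = 0·sL + -1/2·sR = -5/8
mR = -1·sL + -1/2·sR = -145/72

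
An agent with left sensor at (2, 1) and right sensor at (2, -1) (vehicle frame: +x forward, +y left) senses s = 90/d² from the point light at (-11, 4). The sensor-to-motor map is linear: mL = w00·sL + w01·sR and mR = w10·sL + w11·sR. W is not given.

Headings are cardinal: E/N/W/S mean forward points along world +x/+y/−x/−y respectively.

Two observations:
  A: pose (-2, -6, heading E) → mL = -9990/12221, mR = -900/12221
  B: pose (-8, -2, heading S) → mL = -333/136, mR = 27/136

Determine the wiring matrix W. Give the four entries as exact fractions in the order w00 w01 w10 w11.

obs A: pose=(-2,-6,E) → sL=45/101, sR=45/121, mL=-9990/12221, mR=-900/12221
obs B: pose=(-8,-2,S) → sL=9/8, sR=45/34, mL=-333/136, mR=27/136
sensor matrix S = [[45/101, 45/121], [9/8, 45/34]]; det S = 284715/1662056
solve [mL_A; mL_B] = S·[w00; w01] and [mR_A; mR_B] = S·[w10; w11]:
  w00 = -1, w01 = -1, w10 = -1, w11 = 1

-1 -1 -1 1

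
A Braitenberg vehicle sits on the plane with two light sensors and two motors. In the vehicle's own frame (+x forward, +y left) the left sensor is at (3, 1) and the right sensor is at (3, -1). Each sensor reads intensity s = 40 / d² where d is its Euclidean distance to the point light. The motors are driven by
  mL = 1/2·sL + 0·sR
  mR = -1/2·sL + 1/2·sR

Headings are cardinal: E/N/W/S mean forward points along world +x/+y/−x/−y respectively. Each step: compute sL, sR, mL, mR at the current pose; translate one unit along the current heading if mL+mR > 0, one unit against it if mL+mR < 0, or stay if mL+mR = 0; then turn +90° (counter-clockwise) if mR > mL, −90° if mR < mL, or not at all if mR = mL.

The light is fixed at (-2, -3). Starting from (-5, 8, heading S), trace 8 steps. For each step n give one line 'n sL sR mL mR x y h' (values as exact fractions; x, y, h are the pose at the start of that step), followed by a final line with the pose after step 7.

n=0: pose=(-5,8,S); sL=10/17, sR=1/2; mL=5/17, mR=-3/68; mL+mR=1/4 → advance +1; mR−mL=-23/68 → turn -1·90°
n=1: pose=(-5,7,W); sL=40/117, sR=40/157; mL=20/117, mR=-800/18369; mL+mR=20/157 → advance +1; mR−mL=-3940/18369 → turn -1·90°
n=2: pose=(-6,7,N); sL=20/97, sR=20/89; mL=10/97, mR=80/8633; mL+mR=10/89 → advance +1; mR−mL=-810/8633 → turn -1·90°
n=3: pose=(-6,8,E); sL=8/29, sR=40/101; mL=4/29, mR=176/2929; mL+mR=20/101 → advance +1; mR−mL=-228/2929 → turn -1·90°
n=4: pose=(-5,8,S); sL=10/17, sR=1/2; mL=5/17, mR=-3/68; mL+mR=1/4 → advance +1; mR−mL=-23/68 → turn -1·90°
n=5: pose=(-5,7,W); sL=40/117, sR=40/157; mL=20/117, mR=-800/18369; mL+mR=20/157 → advance +1; mR−mL=-3940/18369 → turn -1·90°
n=6: pose=(-6,7,N); sL=20/97, sR=20/89; mL=10/97, mR=80/8633; mL+mR=10/89 → advance +1; mR−mL=-810/8633 → turn -1·90°
n=7: pose=(-6,8,E); sL=8/29, sR=40/101; mL=4/29, mR=176/2929; mL+mR=20/101 → advance +1; mR−mL=-228/2929 → turn -1·90°

0 10/17 1/2 5/17 -3/68 -5 8 S
1 40/117 40/157 20/117 -800/18369 -5 7 W
2 20/97 20/89 10/97 80/8633 -6 7 N
3 8/29 40/101 4/29 176/2929 -6 8 E
4 10/17 1/2 5/17 -3/68 -5 8 S
5 40/117 40/157 20/117 -800/18369 -5 7 W
6 20/97 20/89 10/97 80/8633 -6 7 N
7 8/29 40/101 4/29 176/2929 -6 8 E
final -5 8 S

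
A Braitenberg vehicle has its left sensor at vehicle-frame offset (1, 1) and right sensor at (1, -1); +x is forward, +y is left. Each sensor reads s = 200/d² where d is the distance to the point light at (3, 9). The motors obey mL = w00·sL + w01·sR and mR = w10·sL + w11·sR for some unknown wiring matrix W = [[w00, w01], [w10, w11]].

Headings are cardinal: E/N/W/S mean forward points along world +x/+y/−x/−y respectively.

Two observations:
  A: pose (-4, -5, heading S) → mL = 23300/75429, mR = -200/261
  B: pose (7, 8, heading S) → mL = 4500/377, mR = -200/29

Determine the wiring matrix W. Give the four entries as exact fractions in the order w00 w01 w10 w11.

-1/2 1 -1 0

obs A: pose=(-4,-5,S) → sL=200/261, sR=200/289, mL=23300/75429, mR=-200/261
obs B: pose=(7,8,S) → sL=200/29, sR=200/13, mL=4500/377, mR=-200/29
sensor matrix S = [[200/261, 200/289], [200/29, 200/13]]; det S = 6880000/980577
solve [mL_A; mL_B] = S·[w00; w01] and [mR_A; mR_B] = S·[w10; w11]:
  w00 = -1/2, w01 = 1, w10 = -1, w11 = 0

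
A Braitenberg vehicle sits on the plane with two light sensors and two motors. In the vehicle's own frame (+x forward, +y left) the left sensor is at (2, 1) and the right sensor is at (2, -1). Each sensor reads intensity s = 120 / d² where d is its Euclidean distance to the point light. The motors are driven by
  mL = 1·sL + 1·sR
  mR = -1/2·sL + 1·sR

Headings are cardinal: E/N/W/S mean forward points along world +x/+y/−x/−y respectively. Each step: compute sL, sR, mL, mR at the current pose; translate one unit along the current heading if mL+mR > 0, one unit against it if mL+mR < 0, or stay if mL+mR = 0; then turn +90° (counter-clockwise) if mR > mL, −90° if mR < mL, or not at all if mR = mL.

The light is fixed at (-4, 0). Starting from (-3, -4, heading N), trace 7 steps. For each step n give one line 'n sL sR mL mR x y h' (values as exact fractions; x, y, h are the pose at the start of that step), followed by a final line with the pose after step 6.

n=0: pose=(-3,-4,N); sL=30, sR=15; mL=45, mR=0; mL+mR=45 → advance +1; mR−mL=-45 → turn -1·90°
n=1: pose=(-3,-3,E); sL=120/13, sR=24/5; mL=912/65, mR=12/65; mL+mR=924/65 → advance +1; mR−mL=-180/13 → turn -1·90°
n=2: pose=(-2,-3,S); sL=60/17, sR=60/13; mL=1800/221, mR=630/221; mL+mR=2430/221 → advance +1; mR−mL=-90/17 → turn -1·90°
n=3: pose=(-2,-4,W); sL=24/5, sR=40/3; mL=272/15, mR=164/15; mL+mR=436/15 → advance +1; mR−mL=-36/5 → turn -1·90°
n=4: pose=(-3,-4,N); sL=30, sR=15; mL=45, mR=0; mL+mR=45 → advance +1; mR−mL=-45 → turn -1·90°
n=5: pose=(-3,-3,E); sL=120/13, sR=24/5; mL=912/65, mR=12/65; mL+mR=924/65 → advance +1; mR−mL=-180/13 → turn -1·90°
n=6: pose=(-2,-3,S); sL=60/17, sR=60/13; mL=1800/221, mR=630/221; mL+mR=2430/221 → advance +1; mR−mL=-90/17 → turn -1·90°

0 30 15 45 0 -3 -4 N
1 120/13 24/5 912/65 12/65 -3 -3 E
2 60/17 60/13 1800/221 630/221 -2 -3 S
3 24/5 40/3 272/15 164/15 -2 -4 W
4 30 15 45 0 -3 -4 N
5 120/13 24/5 912/65 12/65 -3 -3 E
6 60/17 60/13 1800/221 630/221 -2 -3 S
final -2 -4 W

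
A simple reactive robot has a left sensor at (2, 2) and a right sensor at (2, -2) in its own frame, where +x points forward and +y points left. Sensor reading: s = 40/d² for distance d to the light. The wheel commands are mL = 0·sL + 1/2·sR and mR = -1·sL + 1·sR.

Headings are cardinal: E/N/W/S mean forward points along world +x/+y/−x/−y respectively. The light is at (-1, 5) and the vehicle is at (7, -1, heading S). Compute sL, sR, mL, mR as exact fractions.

10/41 2/5 1/5 32/205

left sensor world pos  = (9, -3); dL² = 164
right sensor world pos = (5, -3); dR² = 100
sL = 40/164 = 10/41
sR = 40/100 = 2/5
mL = 0·sL + 1/2·sR = 1/5
mR = -1·sL + 1·sR = 32/205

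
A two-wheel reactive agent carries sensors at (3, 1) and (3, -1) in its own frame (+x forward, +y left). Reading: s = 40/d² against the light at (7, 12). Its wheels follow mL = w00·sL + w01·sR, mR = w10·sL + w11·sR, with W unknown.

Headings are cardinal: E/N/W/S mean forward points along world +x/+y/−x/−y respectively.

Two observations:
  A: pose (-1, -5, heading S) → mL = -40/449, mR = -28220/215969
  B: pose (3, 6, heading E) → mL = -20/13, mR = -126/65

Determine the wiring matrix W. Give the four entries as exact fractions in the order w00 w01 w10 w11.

-1 0 -1 -1/2

obs A: pose=(-1,-5,S) → sL=40/449, sR=40/481, mL=-40/449, mR=-28220/215969
obs B: pose=(3,6,E) → sL=20/13, sR=4/5, mL=-20/13, mR=-126/65
sensor matrix S = [[40/449, 40/481], [20/13, 4/5]]; det S = -159104/2807597
solve [mL_A; mL_B] = S·[w00; w01] and [mR_A; mR_B] = S·[w10; w11]:
  w00 = -1, w01 = 0, w10 = -1, w11 = -1/2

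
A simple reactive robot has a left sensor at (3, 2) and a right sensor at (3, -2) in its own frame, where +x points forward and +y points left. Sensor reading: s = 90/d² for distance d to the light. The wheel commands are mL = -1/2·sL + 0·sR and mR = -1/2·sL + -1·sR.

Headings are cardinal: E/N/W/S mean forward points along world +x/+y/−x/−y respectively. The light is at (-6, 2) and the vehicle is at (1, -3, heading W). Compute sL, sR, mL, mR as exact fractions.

18/13 18/5 -9/13 -279/65

left sensor world pos  = (-2, -5); dL² = 65
right sensor world pos = (-2, -1); dR² = 25
sL = 90/65 = 18/13
sR = 90/25 = 18/5
mL = -1/2·sL + 0·sR = -9/13
mR = -1/2·sL + -1·sR = -279/65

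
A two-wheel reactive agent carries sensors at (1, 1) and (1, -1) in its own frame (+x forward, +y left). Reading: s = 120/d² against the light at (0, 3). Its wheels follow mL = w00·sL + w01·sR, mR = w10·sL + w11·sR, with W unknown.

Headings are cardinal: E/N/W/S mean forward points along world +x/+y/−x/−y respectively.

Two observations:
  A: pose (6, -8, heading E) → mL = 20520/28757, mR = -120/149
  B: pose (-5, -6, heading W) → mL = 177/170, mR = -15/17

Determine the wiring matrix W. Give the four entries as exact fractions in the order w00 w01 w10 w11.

1/2 1/2 -1 0

obs A: pose=(6,-8,E) → sL=120/149, sR=120/193, mL=20520/28757, mR=-120/149
obs B: pose=(-5,-6,W) → sL=15/17, sR=6/5, mL=177/170, mR=-15/17
sensor matrix S = [[120/149, 120/193], [15/17, 6/5]]; det S = 204264/488869
solve [mL_A; mL_B] = S·[w00; w01] and [mR_A; mR_B] = S·[w10; w11]:
  w00 = 1/2, w01 = 1/2, w10 = -1, w11 = 0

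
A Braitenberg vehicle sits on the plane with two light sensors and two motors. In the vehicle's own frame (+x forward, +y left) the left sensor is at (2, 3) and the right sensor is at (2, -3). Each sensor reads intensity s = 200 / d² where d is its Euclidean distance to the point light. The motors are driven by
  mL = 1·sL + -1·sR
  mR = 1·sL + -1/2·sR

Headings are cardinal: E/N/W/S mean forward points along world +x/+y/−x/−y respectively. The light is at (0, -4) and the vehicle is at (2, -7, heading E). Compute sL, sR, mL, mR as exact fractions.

left sensor world pos  = (4, -4); dL² = 16
right sensor world pos = (4, -10); dR² = 52
sL = 200/16 = 25/2
sR = 200/52 = 50/13
mL = 1·sL + -1·sR = 225/26
mR = 1·sL + -1/2·sR = 275/26

25/2 50/13 225/26 275/26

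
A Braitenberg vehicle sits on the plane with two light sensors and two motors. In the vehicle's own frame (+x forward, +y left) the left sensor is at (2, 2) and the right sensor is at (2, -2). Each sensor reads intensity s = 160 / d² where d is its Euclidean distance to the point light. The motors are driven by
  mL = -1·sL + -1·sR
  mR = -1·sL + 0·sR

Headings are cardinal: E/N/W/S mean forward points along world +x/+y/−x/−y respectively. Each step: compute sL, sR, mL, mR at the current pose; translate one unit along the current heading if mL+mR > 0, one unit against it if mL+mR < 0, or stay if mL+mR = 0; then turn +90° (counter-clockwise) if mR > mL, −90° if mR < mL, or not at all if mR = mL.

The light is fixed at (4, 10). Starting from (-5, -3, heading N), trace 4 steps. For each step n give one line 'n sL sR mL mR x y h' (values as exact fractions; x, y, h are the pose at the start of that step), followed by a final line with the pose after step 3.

0 80/121 16/17 -3296/2057 -80/121 -5 -3 N
1 160/377 32/53 -20544/19981 -160/377 -5 -4 W
2 40/73 40/89 -6480/6497 -40/73 -4 -4 S
3 160/157 160/261 -66880/40977 -160/157 -4 -3 E
final -5 -3 N

n=0: pose=(-5,-3,N); sL=80/121, sR=16/17; mL=-3296/2057, mR=-80/121; mL+mR=-4656/2057 → advance -1; mR−mL=16/17 → turn +1·90°
n=1: pose=(-5,-4,W); sL=160/377, sR=32/53; mL=-20544/19981, mR=-160/377; mL+mR=-29024/19981 → advance -1; mR−mL=32/53 → turn +1·90°
n=2: pose=(-4,-4,S); sL=40/73, sR=40/89; mL=-6480/6497, mR=-40/73; mL+mR=-10040/6497 → advance -1; mR−mL=40/89 → turn +1·90°
n=3: pose=(-4,-3,E); sL=160/157, sR=160/261; mL=-66880/40977, mR=-160/157; mL+mR=-108640/40977 → advance -1; mR−mL=160/261 → turn +1·90°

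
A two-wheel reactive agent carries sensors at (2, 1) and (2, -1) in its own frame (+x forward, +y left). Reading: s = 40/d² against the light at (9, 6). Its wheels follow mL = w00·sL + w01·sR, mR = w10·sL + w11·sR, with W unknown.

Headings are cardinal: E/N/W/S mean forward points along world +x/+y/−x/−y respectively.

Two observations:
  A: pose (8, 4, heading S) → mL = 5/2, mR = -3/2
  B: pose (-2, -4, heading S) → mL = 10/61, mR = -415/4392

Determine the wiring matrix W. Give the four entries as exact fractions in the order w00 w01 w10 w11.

obs A: pose=(8,4,S) → sL=5/2, sR=2, mL=5/2, mR=-3/2
obs B: pose=(-2,-4,S) → sL=10/61, sR=5/36, mL=10/61, mR=-415/4392
sensor matrix S = [[5/2, 2], [10/61, 5/36]]; det S = 85/4392
solve [mL_A; mL_B] = S·[w00; w01] and [mR_A; mR_B] = S·[w10; w11]:
  w00 = 1, w01 = 0, w10 = -1, w11 = 1/2

1 0 -1 1/2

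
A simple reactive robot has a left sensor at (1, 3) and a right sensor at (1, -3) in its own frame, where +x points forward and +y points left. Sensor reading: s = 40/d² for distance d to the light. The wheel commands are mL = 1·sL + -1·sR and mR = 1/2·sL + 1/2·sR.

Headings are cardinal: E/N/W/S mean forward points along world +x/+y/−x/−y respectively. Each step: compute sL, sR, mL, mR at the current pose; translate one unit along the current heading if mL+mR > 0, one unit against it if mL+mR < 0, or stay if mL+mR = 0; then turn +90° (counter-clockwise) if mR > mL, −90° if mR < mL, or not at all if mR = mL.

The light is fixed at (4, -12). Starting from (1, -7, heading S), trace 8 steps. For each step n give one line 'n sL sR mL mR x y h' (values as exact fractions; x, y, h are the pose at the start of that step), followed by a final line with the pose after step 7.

n=0: pose=(1,-7,S); sL=5/2, sR=10/13; mL=45/26, mR=85/52; mL+mR=175/52 → advance +1; mR−mL=-5/52 → turn -1·90°
n=1: pose=(1,-8,W); sL=40/17, sR=8/13; mL=384/221, mR=328/221; mL+mR=712/221 → advance +1; mR−mL=-56/221 → turn -1·90°
n=2: pose=(0,-8,N); sL=20/37, sR=20/13; mL=-480/481, mR=500/481; mL+mR=20/481 → advance +1; mR−mL=980/481 → turn +1·90°
n=3: pose=(0,-7,W); sL=40/29, sR=40/89; mL=2400/2581, mR=2360/2581; mL+mR=4760/2581 → advance +1; mR−mL=-40/2581 → turn -1·90°
n=4: pose=(-1,-7,N); sL=2/5, sR=1; mL=-3/5, mR=7/10; mL+mR=1/10 → advance +1; mR−mL=13/10 → turn +1·90°
n=5: pose=(-1,-6,W); sL=8/9, sR=40/117; mL=64/117, mR=8/13; mL+mR=136/117 → advance +1; mR−mL=8/117 → turn +1·90°
n=6: pose=(-2,-6,S); sL=20/17, sR=20/53; mL=720/901, mR=700/901; mL+mR=1420/901 → advance +1; mR−mL=-20/901 → turn -1·90°
n=7: pose=(-2,-7,W); sL=40/53, sR=40/113; mL=2400/5989, mR=3320/5989; mL+mR=5720/5989 → advance +1; mR−mL=920/5989 → turn +1·90°

0 5/2 10/13 45/26 85/52 1 -7 S
1 40/17 8/13 384/221 328/221 1 -8 W
2 20/37 20/13 -480/481 500/481 0 -8 N
3 40/29 40/89 2400/2581 2360/2581 0 -7 W
4 2/5 1 -3/5 7/10 -1 -7 N
5 8/9 40/117 64/117 8/13 -1 -6 W
6 20/17 20/53 720/901 700/901 -2 -6 S
7 40/53 40/113 2400/5989 3320/5989 -2 -7 W
final -3 -7 S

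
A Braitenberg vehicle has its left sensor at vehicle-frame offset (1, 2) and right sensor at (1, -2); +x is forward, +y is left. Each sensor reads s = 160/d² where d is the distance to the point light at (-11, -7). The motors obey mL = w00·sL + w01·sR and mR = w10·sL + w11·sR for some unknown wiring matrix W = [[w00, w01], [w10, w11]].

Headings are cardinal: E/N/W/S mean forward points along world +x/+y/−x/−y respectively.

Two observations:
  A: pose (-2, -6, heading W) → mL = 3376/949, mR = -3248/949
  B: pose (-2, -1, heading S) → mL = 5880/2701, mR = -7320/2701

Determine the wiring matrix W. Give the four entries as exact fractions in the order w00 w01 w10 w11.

obs A: pose=(-2,-6,W) → sL=32/13, sR=160/73, mL=3376/949, mR=-3248/949
obs B: pose=(-2,-1,S) → sL=80/73, sR=80/37, mL=5880/2701, mR=-7320/2701
sensor matrix S = [[32/13, 160/73], [80/73, 80/37]]; det S = 7485440/2563249
solve [mL_A; mL_B] = S·[w00; w01] and [mR_A; mR_B] = S·[w10; w11]:
  w00 = 1, w01 = 1/2, w10 = -1/2, w11 = -1

1 1/2 -1/2 -1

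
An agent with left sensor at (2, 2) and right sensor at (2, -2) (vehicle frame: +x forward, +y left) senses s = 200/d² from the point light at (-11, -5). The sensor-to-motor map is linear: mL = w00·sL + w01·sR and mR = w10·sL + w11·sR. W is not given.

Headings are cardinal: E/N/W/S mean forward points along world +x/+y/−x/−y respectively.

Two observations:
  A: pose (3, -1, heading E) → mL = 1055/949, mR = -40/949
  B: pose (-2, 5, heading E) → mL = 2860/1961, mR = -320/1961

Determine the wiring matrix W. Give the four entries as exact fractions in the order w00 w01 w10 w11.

obs A: pose=(3,-1,E) → sL=50/73, sR=10/13, mL=1055/949, mR=-40/949
obs B: pose=(-2,5,E) → sL=40/53, sR=40/37, mL=2860/1961, mR=-320/1961
sensor matrix S = [[50/73, 10/13], [40/53, 40/37]]; det S = 297600/1860989
solve [mL_A; mL_B] = S·[w00; w01] and [mR_A; mR_B] = S·[w10; w11]:
  w00 = 1/2, w01 = 1, w10 = 1/2, w11 = -1/2

1/2 1 1/2 -1/2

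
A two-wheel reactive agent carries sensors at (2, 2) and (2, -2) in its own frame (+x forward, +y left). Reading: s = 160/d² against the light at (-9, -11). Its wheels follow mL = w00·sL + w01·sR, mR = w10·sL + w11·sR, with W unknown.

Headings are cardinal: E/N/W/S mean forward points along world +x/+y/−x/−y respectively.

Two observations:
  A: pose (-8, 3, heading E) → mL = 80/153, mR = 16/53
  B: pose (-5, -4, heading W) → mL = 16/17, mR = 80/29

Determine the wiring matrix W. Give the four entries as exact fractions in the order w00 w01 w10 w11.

obs A: pose=(-8,3,E) → sL=32/53, sR=160/153, mL=80/153, mR=16/53
obs B: pose=(-5,-4,W) → sL=160/29, sR=32/17, mL=16/17, mR=80/29
sensor matrix S = [[32/53, 160/153], [160/29, 32/17]]; det S = -1089536/235161
solve [mL_A; mL_B] = S·[w00; w01] and [mR_A; mR_B] = S·[w10; w11]:
  w00 = 0, w01 = 1/2, w10 = 1/2, w11 = 0

0 1/2 1/2 0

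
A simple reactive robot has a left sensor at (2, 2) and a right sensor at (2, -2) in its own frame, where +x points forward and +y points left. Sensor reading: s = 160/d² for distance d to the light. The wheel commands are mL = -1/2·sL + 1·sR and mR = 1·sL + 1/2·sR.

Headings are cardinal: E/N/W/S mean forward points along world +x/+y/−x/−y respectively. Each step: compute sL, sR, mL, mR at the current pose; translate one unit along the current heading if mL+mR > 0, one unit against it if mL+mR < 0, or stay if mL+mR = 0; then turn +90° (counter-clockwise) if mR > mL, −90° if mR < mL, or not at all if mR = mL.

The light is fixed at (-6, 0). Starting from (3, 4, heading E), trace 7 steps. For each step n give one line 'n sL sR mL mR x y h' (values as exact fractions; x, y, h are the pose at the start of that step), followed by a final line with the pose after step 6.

0 160/157 32/25 3024/3925 6512/3925 3 4 E
1 8/5 8/9 4/45 92/45 4 4 N
2 160/73 160/113 2640/8249 23920/8249 4 5 W
3 16/13 80/29 808/377 984/377 3 5 S
4 160/157 32/25 3024/3925 6512/3925 3 4 E
5 8/5 8/9 4/45 92/45 4 4 N
6 160/73 160/113 2640/8249 23920/8249 4 5 W
final 3 5 S

n=0: pose=(3,4,E); sL=160/157, sR=32/25; mL=3024/3925, mR=6512/3925; mL+mR=9536/3925 → advance +1; mR−mL=3488/3925 → turn +1·90°
n=1: pose=(4,4,N); sL=8/5, sR=8/9; mL=4/45, mR=92/45; mL+mR=32/15 → advance +1; mR−mL=88/45 → turn +1·90°
n=2: pose=(4,5,W); sL=160/73, sR=160/113; mL=2640/8249, mR=23920/8249; mL+mR=26560/8249 → advance +1; mR−mL=21280/8249 → turn +1·90°
n=3: pose=(3,5,S); sL=16/13, sR=80/29; mL=808/377, mR=984/377; mL+mR=1792/377 → advance +1; mR−mL=176/377 → turn +1·90°
n=4: pose=(3,4,E); sL=160/157, sR=32/25; mL=3024/3925, mR=6512/3925; mL+mR=9536/3925 → advance +1; mR−mL=3488/3925 → turn +1·90°
n=5: pose=(4,4,N); sL=8/5, sR=8/9; mL=4/45, mR=92/45; mL+mR=32/15 → advance +1; mR−mL=88/45 → turn +1·90°
n=6: pose=(4,5,W); sL=160/73, sR=160/113; mL=2640/8249, mR=23920/8249; mL+mR=26560/8249 → advance +1; mR−mL=21280/8249 → turn +1·90°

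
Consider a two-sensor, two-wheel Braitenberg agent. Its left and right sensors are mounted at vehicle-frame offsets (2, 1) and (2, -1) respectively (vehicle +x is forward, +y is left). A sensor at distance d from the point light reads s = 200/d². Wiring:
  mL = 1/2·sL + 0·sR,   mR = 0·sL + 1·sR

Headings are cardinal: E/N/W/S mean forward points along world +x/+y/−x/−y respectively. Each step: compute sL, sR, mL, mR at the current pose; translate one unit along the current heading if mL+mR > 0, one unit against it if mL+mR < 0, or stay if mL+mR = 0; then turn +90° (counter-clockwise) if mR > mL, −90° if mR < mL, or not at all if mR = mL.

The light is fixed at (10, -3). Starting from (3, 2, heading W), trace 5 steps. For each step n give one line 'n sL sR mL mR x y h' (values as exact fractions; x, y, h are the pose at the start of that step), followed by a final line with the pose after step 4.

n=0: pose=(3,2,W); sL=200/97, sR=200/117; mL=100/97, mR=200/117; mL+mR=31100/11349 → advance +1; mR−mL=7700/11349 → turn +1·90°
n=1: pose=(2,2,S); sL=100/29, sR=20/9; mL=50/29, mR=20/9; mL+mR=1030/261 → advance +1; mR−mL=130/261 → turn +1·90°
n=2: pose=(2,1,E); sL=200/61, sR=40/9; mL=100/61, mR=40/9; mL+mR=3340/549 → advance +1; mR−mL=1540/549 → turn +1·90°
n=3: pose=(3,1,N); sL=2, sR=25/9; mL=1, mR=25/9; mL+mR=34/9 → advance +1; mR−mL=16/9 → turn +1·90°
n=4: pose=(3,2,W); sL=200/97, sR=200/117; mL=100/97, mR=200/117; mL+mR=31100/11349 → advance +1; mR−mL=7700/11349 → turn +1·90°

0 200/97 200/117 100/97 200/117 3 2 W
1 100/29 20/9 50/29 20/9 2 2 S
2 200/61 40/9 100/61 40/9 2 1 E
3 2 25/9 1 25/9 3 1 N
4 200/97 200/117 100/97 200/117 3 2 W
final 2 2 S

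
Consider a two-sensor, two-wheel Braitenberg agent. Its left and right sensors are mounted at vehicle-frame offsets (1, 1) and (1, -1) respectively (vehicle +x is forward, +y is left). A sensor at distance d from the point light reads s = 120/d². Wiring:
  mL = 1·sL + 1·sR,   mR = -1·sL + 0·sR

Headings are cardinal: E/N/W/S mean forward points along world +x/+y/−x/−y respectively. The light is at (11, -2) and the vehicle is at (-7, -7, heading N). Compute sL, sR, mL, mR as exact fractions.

left sensor world pos  = (-8, -6); dL² = 377
right sensor world pos = (-6, -6); dR² = 305
sL = 120/377 = 120/377
sR = 120/305 = 24/61
mL = 1·sL + 1·sR = 16368/22997
mR = -1·sL + 0·sR = -120/377

120/377 24/61 16368/22997 -120/377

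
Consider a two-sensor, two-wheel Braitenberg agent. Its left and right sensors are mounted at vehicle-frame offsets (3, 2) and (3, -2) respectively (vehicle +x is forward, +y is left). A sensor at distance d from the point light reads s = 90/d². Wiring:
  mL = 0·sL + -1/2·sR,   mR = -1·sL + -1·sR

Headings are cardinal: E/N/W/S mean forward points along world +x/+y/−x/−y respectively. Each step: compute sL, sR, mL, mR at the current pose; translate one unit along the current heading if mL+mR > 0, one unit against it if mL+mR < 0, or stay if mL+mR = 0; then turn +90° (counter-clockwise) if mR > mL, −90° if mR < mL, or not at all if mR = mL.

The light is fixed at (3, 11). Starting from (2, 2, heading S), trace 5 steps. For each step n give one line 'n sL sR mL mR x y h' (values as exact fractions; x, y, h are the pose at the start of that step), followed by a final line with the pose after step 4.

n=0: pose=(2,2,S); sL=18/29, sR=10/17; mL=-5/17, mR=-596/493; mL+mR=-741/493 → advance -1; mR−mL=-451/493 → turn -1·90°
n=1: pose=(2,3,W); sL=45/58, sR=45/26; mL=-45/52, mR=-945/377; mL+mR=-5085/1508 → advance -1; mR−mL=-2475/1508 → turn -1·90°
n=2: pose=(3,3,N); sL=90/29, sR=90/29; mL=-45/29, mR=-180/29; mL+mR=-225/29 → advance -1; mR−mL=-135/29 → turn -1·90°
n=3: pose=(3,2,E); sL=45/29, sR=9/13; mL=-9/26, mR=-846/377; mL+mR=-1953/754 → advance -1; mR−mL=-1431/754 → turn -1·90°
n=4: pose=(2,2,S); sL=18/29, sR=10/17; mL=-5/17, mR=-596/493; mL+mR=-741/493 → advance -1; mR−mL=-451/493 → turn -1·90°

0 18/29 10/17 -5/17 -596/493 2 2 S
1 45/58 45/26 -45/52 -945/377 2 3 W
2 90/29 90/29 -45/29 -180/29 3 3 N
3 45/29 9/13 -9/26 -846/377 3 2 E
4 18/29 10/17 -5/17 -596/493 2 2 S
final 2 3 W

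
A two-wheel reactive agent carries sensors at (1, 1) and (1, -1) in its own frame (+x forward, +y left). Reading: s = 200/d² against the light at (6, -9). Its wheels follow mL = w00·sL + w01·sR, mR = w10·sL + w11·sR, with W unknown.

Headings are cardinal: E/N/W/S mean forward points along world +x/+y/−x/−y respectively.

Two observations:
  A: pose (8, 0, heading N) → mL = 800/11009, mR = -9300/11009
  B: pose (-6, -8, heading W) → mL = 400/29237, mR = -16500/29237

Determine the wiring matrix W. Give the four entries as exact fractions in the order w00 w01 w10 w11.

obs A: pose=(8,0,N) → sL=200/101, sR=200/109, mL=800/11009, mR=-9300/11009
obs B: pose=(-6,-8,W) → sL=200/169, sR=200/173, mL=400/29237, mR=-16500/29237
sensor matrix S = [[200/101, 200/109], [200/169, 200/173]]; det S = 37920000/321870133
solve [mL_A; mL_B] = S·[w00; w01] and [mR_A; mR_B] = S·[w10; w11]:
  w00 = 1/2, w01 = -1/2, w10 = 1/2, w11 = -1

1/2 -1/2 1/2 -1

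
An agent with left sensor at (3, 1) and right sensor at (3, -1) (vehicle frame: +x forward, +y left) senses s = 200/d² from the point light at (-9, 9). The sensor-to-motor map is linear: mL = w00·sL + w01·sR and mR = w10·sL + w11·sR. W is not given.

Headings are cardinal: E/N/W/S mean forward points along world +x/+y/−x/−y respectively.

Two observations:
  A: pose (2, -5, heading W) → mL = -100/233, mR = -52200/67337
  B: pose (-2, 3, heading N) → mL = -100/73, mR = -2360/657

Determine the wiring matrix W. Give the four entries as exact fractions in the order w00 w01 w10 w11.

0 -1/2 -1/2 -1/2

obs A: pose=(2,-5,W) → sL=200/289, sR=200/233, mL=-100/233, mR=-52200/67337
obs B: pose=(-2,3,N) → sL=40/9, sR=200/73, mL=-100/73, mR=-2360/657
sensor matrix S = [[200/289, 200/233], [40/9, 200/73]]; det S = -84896000/44240409
solve [mL_A; mL_B] = S·[w00; w01] and [mR_A; mR_B] = S·[w10; w11]:
  w00 = 0, w01 = -1/2, w10 = -1/2, w11 = -1/2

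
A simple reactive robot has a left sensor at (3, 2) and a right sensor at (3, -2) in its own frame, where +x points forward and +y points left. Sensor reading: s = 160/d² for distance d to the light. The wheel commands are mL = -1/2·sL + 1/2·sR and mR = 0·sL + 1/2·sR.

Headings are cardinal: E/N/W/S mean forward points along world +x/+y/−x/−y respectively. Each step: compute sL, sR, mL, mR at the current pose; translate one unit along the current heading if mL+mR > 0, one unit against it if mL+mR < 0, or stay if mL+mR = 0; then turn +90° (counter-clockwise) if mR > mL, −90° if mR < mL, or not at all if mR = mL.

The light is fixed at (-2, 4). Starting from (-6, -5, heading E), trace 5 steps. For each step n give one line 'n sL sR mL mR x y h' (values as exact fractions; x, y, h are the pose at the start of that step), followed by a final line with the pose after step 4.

0 16/5 80/61 -288/305 40/61 -6 -5 E
1 32/17 32/9 128/153 16/9 -7 -5 N
2 40/41 8/5 64/205 4/5 -7 -4 W
3 160/137 32/37 -768/5069 16/37 -8 -4 S
4 80/29 16/13 -288/377 8/13 -8 -5 E
final -9 -5 N

n=0: pose=(-6,-5,E); sL=16/5, sR=80/61; mL=-288/305, mR=40/61; mL+mR=-88/305 → advance -1; mR−mL=8/5 → turn +1·90°
n=1: pose=(-7,-5,N); sL=32/17, sR=32/9; mL=128/153, mR=16/9; mL+mR=400/153 → advance +1; mR−mL=16/17 → turn +1·90°
n=2: pose=(-7,-4,W); sL=40/41, sR=8/5; mL=64/205, mR=4/5; mL+mR=228/205 → advance +1; mR−mL=20/41 → turn +1·90°
n=3: pose=(-8,-4,S); sL=160/137, sR=32/37; mL=-768/5069, mR=16/37; mL+mR=1424/5069 → advance +1; mR−mL=80/137 → turn +1·90°
n=4: pose=(-8,-5,E); sL=80/29, sR=16/13; mL=-288/377, mR=8/13; mL+mR=-56/377 → advance -1; mR−mL=40/29 → turn +1·90°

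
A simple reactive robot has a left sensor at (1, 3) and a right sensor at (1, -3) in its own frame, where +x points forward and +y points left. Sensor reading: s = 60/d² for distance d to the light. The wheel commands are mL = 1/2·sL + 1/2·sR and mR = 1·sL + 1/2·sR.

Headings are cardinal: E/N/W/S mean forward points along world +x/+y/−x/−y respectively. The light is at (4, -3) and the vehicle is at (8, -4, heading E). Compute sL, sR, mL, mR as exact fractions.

left sensor world pos  = (9, -1); dL² = 29
right sensor world pos = (9, -7); dR² = 41
sL = 60/29 = 60/29
sR = 60/41 = 60/41
mL = 1/2·sL + 1/2·sR = 2100/1189
mR = 1·sL + 1/2·sR = 3330/1189

60/29 60/41 2100/1189 3330/1189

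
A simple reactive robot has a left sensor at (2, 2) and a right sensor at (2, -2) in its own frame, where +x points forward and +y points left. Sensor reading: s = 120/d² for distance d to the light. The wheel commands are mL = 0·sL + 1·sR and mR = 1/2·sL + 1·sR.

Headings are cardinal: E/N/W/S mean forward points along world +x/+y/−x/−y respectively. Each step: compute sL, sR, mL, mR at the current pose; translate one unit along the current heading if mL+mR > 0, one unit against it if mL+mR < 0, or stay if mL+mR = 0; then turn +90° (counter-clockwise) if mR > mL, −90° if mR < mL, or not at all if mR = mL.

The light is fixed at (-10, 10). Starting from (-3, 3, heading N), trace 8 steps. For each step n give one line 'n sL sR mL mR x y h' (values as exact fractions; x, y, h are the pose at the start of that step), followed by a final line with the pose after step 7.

n=0: pose=(-3,3,N); sL=12/5, sR=60/53; mL=60/53, mR=618/265; mL+mR=918/265 → advance +1; mR−mL=6/5 → turn +1·90°
n=1: pose=(-3,4,W); sL=120/89, sR=120/41; mL=120/41, mR=13140/3649; mL+mR=23820/3649 → advance +1; mR−mL=60/89 → turn +1·90°
n=2: pose=(-4,4,S); sL=15/16, sR=3/2; mL=3/2, mR=63/32; mL+mR=111/32 → advance +1; mR−mL=15/32 → turn +1·90°
n=3: pose=(-4,3,E); sL=120/89, sR=24/29; mL=24/29, mR=3876/2581; mL+mR=6012/2581 → advance +1; mR−mL=60/89 → turn +1·90°
n=4: pose=(-3,3,N); sL=12/5, sR=60/53; mL=60/53, mR=618/265; mL+mR=918/265 → advance +1; mR−mL=6/5 → turn +1·90°
n=5: pose=(-3,4,W); sL=120/89, sR=120/41; mL=120/41, mR=13140/3649; mL+mR=23820/3649 → advance +1; mR−mL=60/89 → turn +1·90°
n=6: pose=(-4,4,S); sL=15/16, sR=3/2; mL=3/2, mR=63/32; mL+mR=111/32 → advance +1; mR−mL=15/32 → turn +1·90°
n=7: pose=(-4,3,E); sL=120/89, sR=24/29; mL=24/29, mR=3876/2581; mL+mR=6012/2581 → advance +1; mR−mL=60/89 → turn +1·90°

0 12/5 60/53 60/53 618/265 -3 3 N
1 120/89 120/41 120/41 13140/3649 -3 4 W
2 15/16 3/2 3/2 63/32 -4 4 S
3 120/89 24/29 24/29 3876/2581 -4 3 E
4 12/5 60/53 60/53 618/265 -3 3 N
5 120/89 120/41 120/41 13140/3649 -3 4 W
6 15/16 3/2 3/2 63/32 -4 4 S
7 120/89 24/29 24/29 3876/2581 -4 3 E
final -3 3 N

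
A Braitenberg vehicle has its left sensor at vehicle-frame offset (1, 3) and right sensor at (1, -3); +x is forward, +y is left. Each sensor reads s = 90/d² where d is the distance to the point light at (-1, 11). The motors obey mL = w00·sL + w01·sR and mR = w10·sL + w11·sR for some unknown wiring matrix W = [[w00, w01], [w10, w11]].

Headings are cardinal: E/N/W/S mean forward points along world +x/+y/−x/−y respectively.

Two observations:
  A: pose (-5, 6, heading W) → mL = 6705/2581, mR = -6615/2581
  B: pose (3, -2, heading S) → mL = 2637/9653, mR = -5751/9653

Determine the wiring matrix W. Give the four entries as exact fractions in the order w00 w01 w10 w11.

-1/2 1 -1 -1/2

obs A: pose=(-5,6,W) → sL=90/89, sR=90/29, mL=6705/2581, mR=-6615/2581
obs B: pose=(3,-2,S) → sL=18/49, sR=90/197, mL=2637/9653, mR=-5751/9653
sensor matrix S = [[90/89, 90/29], [18/49, 90/197]]; det S = -16893360/24914393
solve [mL_A; mL_B] = S·[w00; w01] and [mR_A; mR_B] = S·[w10; w11]:
  w00 = -1/2, w01 = 1, w10 = -1, w11 = -1/2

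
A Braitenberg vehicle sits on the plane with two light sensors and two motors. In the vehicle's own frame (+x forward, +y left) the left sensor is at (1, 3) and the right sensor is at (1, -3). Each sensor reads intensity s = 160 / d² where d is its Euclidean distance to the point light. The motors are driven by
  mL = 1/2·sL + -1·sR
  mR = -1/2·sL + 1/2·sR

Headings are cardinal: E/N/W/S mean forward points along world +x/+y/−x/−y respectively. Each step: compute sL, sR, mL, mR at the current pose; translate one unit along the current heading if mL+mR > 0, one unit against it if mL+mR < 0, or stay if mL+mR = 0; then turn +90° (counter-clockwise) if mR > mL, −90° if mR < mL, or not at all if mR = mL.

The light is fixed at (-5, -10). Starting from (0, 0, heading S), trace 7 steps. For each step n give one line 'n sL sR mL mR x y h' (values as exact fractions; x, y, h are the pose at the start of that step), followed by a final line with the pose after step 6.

0 32/29 32/17 -656/493 192/493 0 0 S
1 20/29 8/5 -182/145 66/145 0 1 E
2 32/29 160/193 -1552/5597 -768/5597 -1 1 N
3 80/29 80/89 1240/2581 -2400/2581 -1 0 W
4 32/25 32/37 -208/925 -192/925 0 0 N
5 40/13 1 7/13 -27/26 0 -1 W
6 160/109 160/181 -2960/19729 -5760/19729 1 -1 N
final 1 -2 E

n=0: pose=(0,0,S); sL=32/29, sR=32/17; mL=-656/493, mR=192/493; mL+mR=-16/17 → advance -1; mR−mL=848/493 → turn +1·90°
n=1: pose=(0,1,E); sL=20/29, sR=8/5; mL=-182/145, mR=66/145; mL+mR=-4/5 → advance -1; mR−mL=248/145 → turn +1·90°
n=2: pose=(-1,1,N); sL=32/29, sR=160/193; mL=-1552/5597, mR=-768/5597; mL+mR=-80/193 → advance -1; mR−mL=784/5597 → turn +1·90°
n=3: pose=(-1,0,W); sL=80/29, sR=80/89; mL=1240/2581, mR=-2400/2581; mL+mR=-40/89 → advance -1; mR−mL=-3640/2581 → turn -1·90°
n=4: pose=(0,0,N); sL=32/25, sR=32/37; mL=-208/925, mR=-192/925; mL+mR=-16/37 → advance -1; mR−mL=16/925 → turn +1·90°
n=5: pose=(0,-1,W); sL=40/13, sR=1; mL=7/13, mR=-27/26; mL+mR=-1/2 → advance -1; mR−mL=-41/26 → turn -1·90°
n=6: pose=(1,-1,N); sL=160/109, sR=160/181; mL=-2960/19729, mR=-5760/19729; mL+mR=-80/181 → advance -1; mR−mL=-2800/19729 → turn -1·90°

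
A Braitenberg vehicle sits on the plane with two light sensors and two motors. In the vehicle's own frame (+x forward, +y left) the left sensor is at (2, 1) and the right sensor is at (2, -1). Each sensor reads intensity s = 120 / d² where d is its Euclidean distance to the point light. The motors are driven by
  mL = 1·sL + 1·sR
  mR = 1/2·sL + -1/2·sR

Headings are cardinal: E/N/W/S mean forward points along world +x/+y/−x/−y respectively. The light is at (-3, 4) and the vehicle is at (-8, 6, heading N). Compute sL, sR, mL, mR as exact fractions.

30/13 15/4 315/52 -75/104

left sensor world pos  = (-9, 8); dL² = 52
right sensor world pos = (-7, 8); dR² = 32
sL = 120/52 = 30/13
sR = 120/32 = 15/4
mL = 1·sL + 1·sR = 315/52
mR = 1/2·sL + -1/2·sR = -75/104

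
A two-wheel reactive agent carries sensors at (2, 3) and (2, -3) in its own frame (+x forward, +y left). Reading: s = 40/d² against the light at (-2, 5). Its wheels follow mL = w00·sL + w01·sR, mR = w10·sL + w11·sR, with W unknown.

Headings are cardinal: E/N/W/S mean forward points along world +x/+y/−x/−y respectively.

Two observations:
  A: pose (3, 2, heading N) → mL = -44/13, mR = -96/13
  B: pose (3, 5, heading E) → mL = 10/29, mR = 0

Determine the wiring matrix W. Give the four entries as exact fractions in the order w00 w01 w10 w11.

-1/2 1 -1 1

obs A: pose=(3,2,N) → sL=8, sR=8/13, mL=-44/13, mR=-96/13
obs B: pose=(3,5,E) → sL=20/29, sR=20/29, mL=10/29, mR=0
sensor matrix S = [[8, 8/13], [20/29, 20/29]]; det S = 1920/377
solve [mL_A; mL_B] = S·[w00; w01] and [mR_A; mR_B] = S·[w10; w11]:
  w00 = -1/2, w01 = 1, w10 = -1, w11 = 1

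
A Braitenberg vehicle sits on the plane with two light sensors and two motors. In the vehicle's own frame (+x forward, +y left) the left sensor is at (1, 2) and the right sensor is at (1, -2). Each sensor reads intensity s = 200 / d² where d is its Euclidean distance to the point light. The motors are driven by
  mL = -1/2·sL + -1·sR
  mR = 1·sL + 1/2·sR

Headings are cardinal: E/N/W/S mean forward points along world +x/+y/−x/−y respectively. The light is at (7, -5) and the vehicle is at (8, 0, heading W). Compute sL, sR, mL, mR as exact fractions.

left sensor world pos  = (7, -2); dL² = 9
right sensor world pos = (7, 2); dR² = 49
sL = 200/9 = 200/9
sR = 200/49 = 200/49
mL = -1/2·sL + -1·sR = -6700/441
mR = 1·sL + 1/2·sR = 10700/441

200/9 200/49 -6700/441 10700/441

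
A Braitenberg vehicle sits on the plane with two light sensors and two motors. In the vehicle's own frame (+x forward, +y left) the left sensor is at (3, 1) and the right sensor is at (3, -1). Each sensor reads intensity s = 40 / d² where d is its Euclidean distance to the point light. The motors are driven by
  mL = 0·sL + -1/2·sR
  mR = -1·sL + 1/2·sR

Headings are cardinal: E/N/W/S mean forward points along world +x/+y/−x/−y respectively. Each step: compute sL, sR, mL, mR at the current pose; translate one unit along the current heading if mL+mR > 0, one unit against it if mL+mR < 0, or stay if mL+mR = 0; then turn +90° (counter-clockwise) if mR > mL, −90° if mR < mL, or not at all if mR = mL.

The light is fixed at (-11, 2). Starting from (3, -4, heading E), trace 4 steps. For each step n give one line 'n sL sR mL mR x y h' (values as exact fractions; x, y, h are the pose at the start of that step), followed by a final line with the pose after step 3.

n=0: pose=(3,-4,E); sL=20/157, sR=20/169; mL=-10/169, mR=-1810/26533; mL+mR=-20/157 → advance -1; mR−mL=-240/26533 → turn -1·90°
n=1: pose=(2,-4,S); sL=40/277, sR=8/45; mL=-4/45, mR=-692/12465; mL+mR=-40/277 → advance -1; mR−mL=416/12465 → turn +1·90°
n=2: pose=(2,-3,E); sL=5/34, sR=10/73; mL=-5/73, mR=-195/2482; mL+mR=-5/34 → advance -1; mR−mL=-25/2482 → turn -1·90°
n=3: pose=(1,-3,S); sL=40/233, sR=8/37; mL=-4/37, mR=-548/8621; mL+mR=-40/233 → advance -1; mR−mL=384/8621 → turn +1·90°

0 20/157 20/169 -10/169 -1810/26533 3 -4 E
1 40/277 8/45 -4/45 -692/12465 2 -4 S
2 5/34 10/73 -5/73 -195/2482 2 -3 E
3 40/233 8/37 -4/37 -548/8621 1 -3 S
final 1 -2 E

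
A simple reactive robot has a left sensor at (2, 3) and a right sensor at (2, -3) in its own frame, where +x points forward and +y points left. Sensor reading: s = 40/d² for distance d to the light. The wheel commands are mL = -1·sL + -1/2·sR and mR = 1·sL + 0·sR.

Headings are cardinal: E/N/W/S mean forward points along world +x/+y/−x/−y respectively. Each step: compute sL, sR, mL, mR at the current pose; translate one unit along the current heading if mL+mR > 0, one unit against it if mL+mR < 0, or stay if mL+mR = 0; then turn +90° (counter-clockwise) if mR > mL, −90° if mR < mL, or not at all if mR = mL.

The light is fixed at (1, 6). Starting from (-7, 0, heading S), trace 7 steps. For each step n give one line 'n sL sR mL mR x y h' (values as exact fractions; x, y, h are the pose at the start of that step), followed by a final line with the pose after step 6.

n=0: pose=(-7,0,S); sL=40/89, sR=8/37; mL=-1836/3293, mR=40/89; mL+mR=-4/37 → advance -1; mR−mL=3316/3293 → turn +1·90°
n=1: pose=(-7,1,E); sL=1, sR=2/5; mL=-6/5, mR=1; mL+mR=-1/5 → advance -1; mR−mL=11/5 → turn +1·90°
n=2: pose=(-8,1,N); sL=40/153, sR=8/9; mL=-12/17, mR=40/153; mL+mR=-4/9 → advance -1; mR−mL=148/153 → turn +1·90°
n=3: pose=(-8,0,W); sL=20/101, sR=4/13; mL=-462/1313, mR=20/101; mL+mR=-2/13 → advance -1; mR−mL=722/1313 → turn +1·90°
n=4: pose=(-7,0,S); sL=40/89, sR=8/37; mL=-1836/3293, mR=40/89; mL+mR=-4/37 → advance -1; mR−mL=3316/3293 → turn +1·90°
n=5: pose=(-7,1,E); sL=1, sR=2/5; mL=-6/5, mR=1; mL+mR=-1/5 → advance -1; mR−mL=11/5 → turn +1·90°
n=6: pose=(-8,1,N); sL=40/153, sR=8/9; mL=-12/17, mR=40/153; mL+mR=-4/9 → advance -1; mR−mL=148/153 → turn +1·90°

0 40/89 8/37 -1836/3293 40/89 -7 0 S
1 1 2/5 -6/5 1 -7 1 E
2 40/153 8/9 -12/17 40/153 -8 1 N
3 20/101 4/13 -462/1313 20/101 -8 0 W
4 40/89 8/37 -1836/3293 40/89 -7 0 S
5 1 2/5 -6/5 1 -7 1 E
6 40/153 8/9 -12/17 40/153 -8 1 N
final -8 0 W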